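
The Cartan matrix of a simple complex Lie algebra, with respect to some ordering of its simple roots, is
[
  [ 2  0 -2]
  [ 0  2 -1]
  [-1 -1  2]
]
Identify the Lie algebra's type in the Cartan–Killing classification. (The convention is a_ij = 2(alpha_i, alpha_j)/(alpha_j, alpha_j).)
The matrix has rank 3 with 2's on the diagonal. Reading the off-diagonal entries as Dynkin edges (a single edge where a_ij = a_ji = -1; a double or triple edge where a_ij * a_ji = 2 or 3), the diagram is a chain of 3 nodes with a double edge at one end; the terminal node there is the unique long simple root (C_3). One simple-root ordering that puts it in standard form is (alpha_2, alpha_3, alpha_1). So the algebra is type C_3, i.e. sp(6).

C_3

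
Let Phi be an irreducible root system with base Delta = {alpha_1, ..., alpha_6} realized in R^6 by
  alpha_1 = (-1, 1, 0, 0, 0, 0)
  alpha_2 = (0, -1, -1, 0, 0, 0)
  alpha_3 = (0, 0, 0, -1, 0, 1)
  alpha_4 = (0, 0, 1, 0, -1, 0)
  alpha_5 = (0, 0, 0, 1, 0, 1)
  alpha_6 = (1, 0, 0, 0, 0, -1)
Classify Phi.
Compute the Cartan integers a_ij = 2(alpha_i, alpha_j)/(alpha_j, alpha_j); the resulting 6x6 Cartan matrix is
[[2, -1, 0, 0, 0, -1], [-1, 2, 0, -1, 0, 0], [0, 0, 2, 0, 0, -1], [0, -1, 0, 2, 0, 0], [0, 0, 0, 0, 2, -1], [-1, 0, -1, 0, -1, 2]].
All simple roots have the same length, so the diagram is simply laced. The associated Dynkin diagram is a chain of 4 nodes with a fork of two nodes at one end (D_6), so the type is D_6 (the algebra so(12)).

type D_6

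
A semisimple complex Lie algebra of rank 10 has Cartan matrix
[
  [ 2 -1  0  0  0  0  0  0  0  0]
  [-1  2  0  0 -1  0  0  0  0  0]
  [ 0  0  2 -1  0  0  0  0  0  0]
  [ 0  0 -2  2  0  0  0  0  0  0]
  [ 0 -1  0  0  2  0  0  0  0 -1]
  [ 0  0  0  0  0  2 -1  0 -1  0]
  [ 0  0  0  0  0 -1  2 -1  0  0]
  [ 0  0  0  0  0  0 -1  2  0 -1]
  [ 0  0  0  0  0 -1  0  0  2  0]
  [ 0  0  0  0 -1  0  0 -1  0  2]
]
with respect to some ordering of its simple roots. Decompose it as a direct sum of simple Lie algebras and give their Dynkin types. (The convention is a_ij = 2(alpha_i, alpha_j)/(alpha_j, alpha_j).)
A_8 (sl(9)) + B_2 (so(5))

The diagram associated to this matrix has two connected components: the simple roots {alpha_1, alpha_2, alpha_5, alpha_6, alpha_7, alpha_8, alpha_9, alpha_10} form a chain of 8 nodes with single edges (A_8), and {alpha_3, alpha_4} form a chain of 2 nodes with a double edge at one end; the terminal node there is the unique short simple root (B_2). A semisimple Lie algebra decomposes uniquely as the direct sum of simple ideals, one per connected component of its Dynkin diagram, so g ≅ A_8 ⊕ B_2 (dimension 80 + 10 = 90).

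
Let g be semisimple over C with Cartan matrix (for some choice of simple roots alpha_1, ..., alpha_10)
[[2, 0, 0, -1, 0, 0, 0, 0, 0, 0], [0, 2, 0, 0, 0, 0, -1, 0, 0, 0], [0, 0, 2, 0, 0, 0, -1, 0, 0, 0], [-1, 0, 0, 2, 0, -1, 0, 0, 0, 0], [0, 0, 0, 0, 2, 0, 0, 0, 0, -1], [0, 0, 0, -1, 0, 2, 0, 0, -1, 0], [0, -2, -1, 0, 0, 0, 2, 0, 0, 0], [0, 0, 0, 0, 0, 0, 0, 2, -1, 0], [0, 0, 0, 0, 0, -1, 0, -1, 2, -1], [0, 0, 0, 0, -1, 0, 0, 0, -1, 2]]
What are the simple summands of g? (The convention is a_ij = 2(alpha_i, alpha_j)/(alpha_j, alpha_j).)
B_3 (so(7)) + E_7

The diagram associated to this matrix has two connected components: the simple roots {alpha_2, alpha_3, alpha_7} form a chain of 3 nodes with a double edge at one end; the terminal node there is the unique short simple root (B_3), and {alpha_1, alpha_4, alpha_5, alpha_6, alpha_8, alpha_9, alpha_10} form a chain of 6 nodes with one extra node attached to the third node from one end (E_7). A semisimple Lie algebra decomposes uniquely as the direct sum of simple ideals, one per connected component of its Dynkin diagram, so g ≅ B_3 ⊕ E_7 (dimension 21 + 133 = 154).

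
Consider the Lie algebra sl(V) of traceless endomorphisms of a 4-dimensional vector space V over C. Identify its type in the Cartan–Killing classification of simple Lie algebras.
A_3 (sl(4))

This is sl(4), which has dimension 4^2 - 1 = 15 and rank 4 - 1 = 3 (a Cartan subalgebra is the diagonal traceless matrices). In the classification of classical Lie algebras, the special linear algebra sl(n+1) has type A_n; here n = 3, so the Dynkin diagram is a chain of 3 nodes with single edges (A_3). Hence the type is A_3.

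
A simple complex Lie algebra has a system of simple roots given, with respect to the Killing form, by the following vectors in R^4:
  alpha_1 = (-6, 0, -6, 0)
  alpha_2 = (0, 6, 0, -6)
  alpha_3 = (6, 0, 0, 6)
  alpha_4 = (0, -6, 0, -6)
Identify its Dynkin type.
D_4

Compute the Cartan integers a_ij = 2(alpha_i, alpha_j)/(alpha_j, alpha_j); the resulting 4x4 Cartan matrix is
[[2, 0, -1, 0], [0, 2, -1, 0], [-1, -1, 2, -1], [0, 0, -1, 2]].
All simple roots have the same length, so the diagram is simply laced. The associated Dynkin diagram is a chain of 2 nodes with a fork of two nodes at one end (D_4), so the type is D_4 (the algebra so(8)).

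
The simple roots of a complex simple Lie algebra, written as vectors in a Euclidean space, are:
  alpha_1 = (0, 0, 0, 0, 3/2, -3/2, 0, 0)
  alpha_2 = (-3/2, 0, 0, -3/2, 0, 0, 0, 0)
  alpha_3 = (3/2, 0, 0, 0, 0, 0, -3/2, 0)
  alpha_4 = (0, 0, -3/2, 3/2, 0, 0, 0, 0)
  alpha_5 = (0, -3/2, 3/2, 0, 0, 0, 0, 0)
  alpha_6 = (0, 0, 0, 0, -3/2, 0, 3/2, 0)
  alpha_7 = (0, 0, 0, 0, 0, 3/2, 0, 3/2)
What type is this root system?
A_7 (sl(8))

Compute the Cartan integers a_ij = 2(alpha_i, alpha_j)/(alpha_j, alpha_j); the resulting 7x7 Cartan matrix is
[[2, 0, 0, 0, 0, -1, -1], [0, 2, -1, -1, 0, 0, 0], [0, -1, 2, 0, 0, -1, 0], [0, -1, 0, 2, -1, 0, 0], [0, 0, 0, -1, 2, 0, 0], [-1, 0, -1, 0, 0, 2, 0], [-1, 0, 0, 0, 0, 0, 2]].
All simple roots have the same length, so the diagram is simply laced. The associated Dynkin diagram is a chain of 7 nodes with single edges (A_7), so the type is A_7 (the algebra sl(8)).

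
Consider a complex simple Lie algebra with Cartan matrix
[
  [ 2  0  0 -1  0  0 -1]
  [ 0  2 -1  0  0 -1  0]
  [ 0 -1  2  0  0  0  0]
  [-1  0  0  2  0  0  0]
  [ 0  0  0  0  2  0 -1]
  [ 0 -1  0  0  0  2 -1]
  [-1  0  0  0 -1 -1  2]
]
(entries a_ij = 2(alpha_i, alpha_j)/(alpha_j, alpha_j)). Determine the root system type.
E7

The matrix has rank 7 with 2's on the diagonal. Reading the off-diagonal entries as Dynkin edges (a single edge where a_ij = a_ji = -1; a double or triple edge where a_ij * a_ji = 2 or 3), the diagram is a chain of 6 nodes with one extra node attached to the third node from one end (E_7). One simple-root ordering that puts it in standard form is (alpha_4, alpha_5, alpha_1, alpha_7, alpha_6, alpha_2, alpha_3). So the algebra is type E_7.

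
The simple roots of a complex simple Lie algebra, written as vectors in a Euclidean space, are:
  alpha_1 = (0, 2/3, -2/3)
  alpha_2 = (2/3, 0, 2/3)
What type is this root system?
A_2

Compute the Cartan integers a_ij = 2(alpha_i, alpha_j)/(alpha_j, alpha_j); the resulting 2x2 Cartan matrix is
[[2, -1], [-1, 2]].
All simple roots have the same length, so the diagram is simply laced. The associated Dynkin diagram is a chain of 2 nodes with single edges (A_2), so the type is A_2 (the algebra sl(3)).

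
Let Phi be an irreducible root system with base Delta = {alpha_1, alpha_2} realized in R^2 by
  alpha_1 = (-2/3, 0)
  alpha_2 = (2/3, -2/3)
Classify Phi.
B_2

Compute the Cartan integers a_ij = 2(alpha_i, alpha_j)/(alpha_j, alpha_j); the resulting 2x2 Cartan matrix is
[[2, -1], [-2, 2]].
The roots have two lengths (squared-length ratio 2:1); the short ones are alpha_{1}. The associated Dynkin diagram is a chain of 2 nodes with a double edge at one end; the terminal node there is the unique short simple root (B_2), so the type is B_2 (the algebra so(5)).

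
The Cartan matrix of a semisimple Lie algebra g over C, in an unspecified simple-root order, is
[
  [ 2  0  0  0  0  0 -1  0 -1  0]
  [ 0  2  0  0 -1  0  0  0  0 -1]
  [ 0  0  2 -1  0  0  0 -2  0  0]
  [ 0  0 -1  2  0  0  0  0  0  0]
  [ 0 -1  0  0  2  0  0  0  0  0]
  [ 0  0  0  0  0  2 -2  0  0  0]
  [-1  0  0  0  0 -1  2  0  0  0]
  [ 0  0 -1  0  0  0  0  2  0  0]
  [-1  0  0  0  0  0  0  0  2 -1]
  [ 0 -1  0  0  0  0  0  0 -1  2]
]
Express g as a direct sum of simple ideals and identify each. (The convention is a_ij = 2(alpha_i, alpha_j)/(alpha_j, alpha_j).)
The diagram associated to this matrix has two connected components: the simple roots {alpha_3, alpha_4, alpha_8} form a chain of 3 nodes with a double edge at one end; the terminal node there is the unique short simple root (B_3), and {alpha_1, alpha_2, alpha_5, alpha_6, alpha_7, alpha_9, alpha_10} form a chain of 7 nodes with a double edge at one end; the terminal node there is the unique long simple root (C_7). A semisimple Lie algebra decomposes uniquely as the direct sum of simple ideals, one per connected component of its Dynkin diagram, so g ≅ B_3 ⊕ C_7 (dimension 21 + 105 = 126).

B_3 + C_7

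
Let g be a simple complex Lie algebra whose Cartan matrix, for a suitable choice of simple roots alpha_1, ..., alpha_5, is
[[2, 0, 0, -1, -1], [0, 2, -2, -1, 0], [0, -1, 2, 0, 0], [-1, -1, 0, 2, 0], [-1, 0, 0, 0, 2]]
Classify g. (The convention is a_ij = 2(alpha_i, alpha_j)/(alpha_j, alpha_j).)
B5

The matrix has rank 5 with 2's on the diagonal. Reading the off-diagonal entries as Dynkin edges (a single edge where a_ij = a_ji = -1; a double or triple edge where a_ij * a_ji = 2 or 3), the diagram is a chain of 5 nodes with a double edge at one end; the terminal node there is the unique short simple root (B_5). One simple-root ordering that puts it in standard form is (alpha_5, alpha_1, alpha_4, alpha_2, alpha_3). So the algebra is type B_5, i.e. so(11).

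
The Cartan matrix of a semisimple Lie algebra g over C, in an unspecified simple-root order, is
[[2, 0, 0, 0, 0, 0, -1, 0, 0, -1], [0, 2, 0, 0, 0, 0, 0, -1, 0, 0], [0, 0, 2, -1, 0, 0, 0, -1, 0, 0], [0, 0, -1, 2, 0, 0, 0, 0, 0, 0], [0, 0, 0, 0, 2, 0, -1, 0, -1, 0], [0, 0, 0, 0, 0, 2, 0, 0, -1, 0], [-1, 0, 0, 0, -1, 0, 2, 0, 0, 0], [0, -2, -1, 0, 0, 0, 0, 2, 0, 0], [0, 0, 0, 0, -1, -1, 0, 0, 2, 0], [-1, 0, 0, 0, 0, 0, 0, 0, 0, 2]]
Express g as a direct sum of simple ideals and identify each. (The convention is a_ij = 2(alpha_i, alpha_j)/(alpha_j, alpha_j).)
type A_6 + type B_4

The diagram associated to this matrix has two connected components: the simple roots {alpha_1, alpha_5, alpha_6, alpha_7, alpha_9, alpha_10} form a chain of 6 nodes with single edges (A_6), and {alpha_2, alpha_3, alpha_4, alpha_8} form a chain of 4 nodes with a double edge at one end; the terminal node there is the unique short simple root (B_4). A semisimple Lie algebra decomposes uniquely as the direct sum of simple ideals, one per connected component of its Dynkin diagram, so g ≅ A_6 ⊕ B_4 (dimension 48 + 36 = 84).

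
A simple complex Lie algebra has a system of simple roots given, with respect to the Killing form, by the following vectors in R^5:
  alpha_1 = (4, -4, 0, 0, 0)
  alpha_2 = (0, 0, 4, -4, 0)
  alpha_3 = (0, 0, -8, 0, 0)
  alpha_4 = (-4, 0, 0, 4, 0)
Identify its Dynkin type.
C_4

Compute the Cartan integers a_ij = 2(alpha_i, alpha_j)/(alpha_j, alpha_j); the resulting 4x4 Cartan matrix is
[[2, 0, 0, -1], [0, 2, -1, -1], [0, -2, 2, 0], [-1, -1, 0, 2]].
The roots have two lengths (squared-length ratio 2:1); the short ones are alpha_{1,2,4}. The associated Dynkin diagram is a chain of 4 nodes with a double edge at one end; the terminal node there is the unique long simple root (C_4), so the type is C_4 (the algebra sp(8)).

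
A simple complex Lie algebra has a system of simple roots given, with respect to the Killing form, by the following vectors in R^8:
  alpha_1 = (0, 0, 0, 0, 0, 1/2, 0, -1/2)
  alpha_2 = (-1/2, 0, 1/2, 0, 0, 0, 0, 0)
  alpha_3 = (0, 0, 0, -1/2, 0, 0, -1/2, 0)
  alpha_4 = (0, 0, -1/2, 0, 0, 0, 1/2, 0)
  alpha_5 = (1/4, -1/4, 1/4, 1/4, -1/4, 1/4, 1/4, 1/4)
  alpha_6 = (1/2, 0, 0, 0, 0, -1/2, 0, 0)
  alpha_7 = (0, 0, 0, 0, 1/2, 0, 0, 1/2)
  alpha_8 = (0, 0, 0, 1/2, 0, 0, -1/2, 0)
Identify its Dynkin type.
type E_8

Compute the Cartan integers a_ij = 2(alpha_i, alpha_j)/(alpha_j, alpha_j); the resulting 8x8 Cartan matrix is
[[2, 0, 0, 0, 0, -1, -1, 0], [0, 2, 0, -1, 0, -1, 0, 0], [0, 0, 2, -1, -1, 0, 0, 0], [0, -1, -1, 2, 0, 0, 0, -1], [0, 0, -1, 0, 2, 0, 0, 0], [-1, -1, 0, 0, 0, 2, 0, 0], [-1, 0, 0, 0, 0, 0, 2, 0], [0, 0, 0, -1, 0, 0, 0, 2]].
All simple roots have the same length, so the diagram is simply laced. The associated Dynkin diagram is a chain of 7 nodes with one extra node attached to the third node from one end (E_8), so the type is E_8.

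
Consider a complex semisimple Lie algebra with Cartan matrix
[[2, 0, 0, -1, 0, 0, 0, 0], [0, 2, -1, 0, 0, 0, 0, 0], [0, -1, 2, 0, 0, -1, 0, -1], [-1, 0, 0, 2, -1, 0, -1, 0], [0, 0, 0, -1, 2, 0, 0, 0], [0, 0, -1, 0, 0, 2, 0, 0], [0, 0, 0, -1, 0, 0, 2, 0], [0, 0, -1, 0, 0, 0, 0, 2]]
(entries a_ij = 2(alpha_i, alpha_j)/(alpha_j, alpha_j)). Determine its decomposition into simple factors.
The diagram associated to this matrix has two connected components: the simple roots {alpha_1, alpha_4, alpha_5, alpha_7} form a chain of 2 nodes with a fork of two nodes at one end (D_4), and {alpha_2, alpha_3, alpha_6, alpha_8} form a chain of 2 nodes with a fork of two nodes at one end (D_4). A semisimple Lie algebra decomposes uniquely as the direct sum of simple ideals, one per connected component of its Dynkin diagram, so g ≅ D_4 ⊕ D_4 (dimension 28 + 28 = 56).

D_4 (so(8)) ⊕ D_4 (so(8))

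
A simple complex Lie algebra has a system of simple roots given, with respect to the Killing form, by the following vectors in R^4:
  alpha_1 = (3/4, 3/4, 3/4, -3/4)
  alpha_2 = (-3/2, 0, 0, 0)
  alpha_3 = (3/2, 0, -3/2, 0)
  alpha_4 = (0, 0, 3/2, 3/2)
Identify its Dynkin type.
F_4

Compute the Cartan integers a_ij = 2(alpha_i, alpha_j)/(alpha_j, alpha_j); the resulting 4x4 Cartan matrix is
[[2, -1, 0, 0], [-1, 2, -1, 0], [0, -2, 2, -1], [0, 0, -1, 2]].
The roots have two lengths (squared-length ratio 2:1); the short ones are alpha_{1,2}. The associated Dynkin diagram is a chain of 4 nodes with a double edge between the middle two (F_4), so the type is F_4.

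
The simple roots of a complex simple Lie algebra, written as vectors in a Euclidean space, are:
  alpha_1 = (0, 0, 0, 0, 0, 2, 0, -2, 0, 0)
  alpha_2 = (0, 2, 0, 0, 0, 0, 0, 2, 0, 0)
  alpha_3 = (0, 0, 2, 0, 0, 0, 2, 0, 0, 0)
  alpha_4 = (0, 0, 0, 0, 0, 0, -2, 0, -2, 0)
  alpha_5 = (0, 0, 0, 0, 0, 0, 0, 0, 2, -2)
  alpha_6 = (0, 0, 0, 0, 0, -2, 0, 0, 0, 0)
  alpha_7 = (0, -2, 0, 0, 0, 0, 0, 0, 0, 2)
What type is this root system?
type B_7

Compute the Cartan integers a_ij = 2(alpha_i, alpha_j)/(alpha_j, alpha_j); the resulting 7x7 Cartan matrix is
[[2, -1, 0, 0, 0, -2, 0], [-1, 2, 0, 0, 0, 0, -1], [0, 0, 2, -1, 0, 0, 0], [0, 0, -1, 2, -1, 0, 0], [0, 0, 0, -1, 2, 0, -1], [-1, 0, 0, 0, 0, 2, 0], [0, -1, 0, 0, -1, 0, 2]].
The roots have two lengths (squared-length ratio 2:1); the short ones are alpha_{6}. The associated Dynkin diagram is a chain of 7 nodes with a double edge at one end; the terminal node there is the unique short simple root (B_7), so the type is B_7 (the algebra so(15)).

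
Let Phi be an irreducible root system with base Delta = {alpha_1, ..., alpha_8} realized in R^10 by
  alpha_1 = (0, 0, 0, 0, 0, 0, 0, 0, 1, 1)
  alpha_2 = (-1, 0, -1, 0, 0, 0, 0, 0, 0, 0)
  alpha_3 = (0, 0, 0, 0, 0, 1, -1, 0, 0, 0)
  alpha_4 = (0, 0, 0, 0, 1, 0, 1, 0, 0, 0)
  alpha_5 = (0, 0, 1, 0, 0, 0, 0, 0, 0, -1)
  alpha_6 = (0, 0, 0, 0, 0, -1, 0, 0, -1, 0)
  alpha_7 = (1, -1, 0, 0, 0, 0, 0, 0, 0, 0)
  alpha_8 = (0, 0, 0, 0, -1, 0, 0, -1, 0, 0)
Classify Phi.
A_8 (sl(9))

Compute the Cartan integers a_ij = 2(alpha_i, alpha_j)/(alpha_j, alpha_j); the resulting 8x8 Cartan matrix is
[[2, 0, 0, 0, -1, -1, 0, 0], [0, 2, 0, 0, -1, 0, -1, 0], [0, 0, 2, -1, 0, -1, 0, 0], [0, 0, -1, 2, 0, 0, 0, -1], [-1, -1, 0, 0, 2, 0, 0, 0], [-1, 0, -1, 0, 0, 2, 0, 0], [0, -1, 0, 0, 0, 0, 2, 0], [0, 0, 0, -1, 0, 0, 0, 2]].
All simple roots have the same length, so the diagram is simply laced. The associated Dynkin diagram is a chain of 8 nodes with single edges (A_8), so the type is A_8 (the algebra sl(9)).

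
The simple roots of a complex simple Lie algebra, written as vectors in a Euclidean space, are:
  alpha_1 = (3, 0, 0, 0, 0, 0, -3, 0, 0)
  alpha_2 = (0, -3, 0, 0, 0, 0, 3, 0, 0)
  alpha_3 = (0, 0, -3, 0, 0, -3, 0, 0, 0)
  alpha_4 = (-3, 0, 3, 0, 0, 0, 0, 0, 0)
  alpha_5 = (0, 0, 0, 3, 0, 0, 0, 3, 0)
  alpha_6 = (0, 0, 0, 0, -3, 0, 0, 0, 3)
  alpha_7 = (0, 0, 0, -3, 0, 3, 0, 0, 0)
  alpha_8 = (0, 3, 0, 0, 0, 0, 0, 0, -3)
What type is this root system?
type A_8

Compute the Cartan integers a_ij = 2(alpha_i, alpha_j)/(alpha_j, alpha_j); the resulting 8x8 Cartan matrix is
[[2, -1, 0, -1, 0, 0, 0, 0], [-1, 2, 0, 0, 0, 0, 0, -1], [0, 0, 2, -1, 0, 0, -1, 0], [-1, 0, -1, 2, 0, 0, 0, 0], [0, 0, 0, 0, 2, 0, -1, 0], [0, 0, 0, 0, 0, 2, 0, -1], [0, 0, -1, 0, -1, 0, 2, 0], [0, -1, 0, 0, 0, -1, 0, 2]].
All simple roots have the same length, so the diagram is simply laced. The associated Dynkin diagram is a chain of 8 nodes with single edges (A_8), so the type is A_8 (the algebra sl(9)).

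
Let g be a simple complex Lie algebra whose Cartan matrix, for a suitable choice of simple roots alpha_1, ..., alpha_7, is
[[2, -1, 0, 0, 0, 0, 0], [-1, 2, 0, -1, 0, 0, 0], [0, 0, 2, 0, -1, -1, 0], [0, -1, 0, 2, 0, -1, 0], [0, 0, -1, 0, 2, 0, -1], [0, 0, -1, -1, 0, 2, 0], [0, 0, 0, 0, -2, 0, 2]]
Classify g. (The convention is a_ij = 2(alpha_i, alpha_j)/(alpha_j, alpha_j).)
type C_7

The matrix has rank 7 with 2's on the diagonal. Reading the off-diagonal entries as Dynkin edges (a single edge where a_ij = a_ji = -1; a double or triple edge where a_ij * a_ji = 2 or 3), the diagram is a chain of 7 nodes with a double edge at one end; the terminal node there is the unique long simple root (C_7). One simple-root ordering that puts it in standard form is (alpha_1, alpha_2, alpha_4, alpha_6, alpha_3, alpha_5, alpha_7). So the algebra is type C_7, i.e. sp(14).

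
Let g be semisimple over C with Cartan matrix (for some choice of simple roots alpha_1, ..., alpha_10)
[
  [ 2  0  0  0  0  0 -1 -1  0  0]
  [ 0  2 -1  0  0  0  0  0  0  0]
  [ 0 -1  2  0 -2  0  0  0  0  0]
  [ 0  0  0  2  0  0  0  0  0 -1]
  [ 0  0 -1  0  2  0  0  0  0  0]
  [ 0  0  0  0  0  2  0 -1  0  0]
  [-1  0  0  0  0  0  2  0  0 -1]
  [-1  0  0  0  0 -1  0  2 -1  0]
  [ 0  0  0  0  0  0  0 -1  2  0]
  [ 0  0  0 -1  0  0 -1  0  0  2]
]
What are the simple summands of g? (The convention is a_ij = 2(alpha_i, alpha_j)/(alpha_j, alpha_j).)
B3 + D7

The diagram associated to this matrix has two connected components: the simple roots {alpha_2, alpha_3, alpha_5} form a chain of 3 nodes with a double edge at one end; the terminal node there is the unique short simple root (B_3), and {alpha_1, alpha_4, alpha_6, alpha_7, alpha_8, alpha_9, alpha_10} form a chain of 5 nodes with a fork of two nodes at one end (D_7). A semisimple Lie algebra decomposes uniquely as the direct sum of simple ideals, one per connected component of its Dynkin diagram, so g ≅ B_3 ⊕ D_7 (dimension 21 + 91 = 112).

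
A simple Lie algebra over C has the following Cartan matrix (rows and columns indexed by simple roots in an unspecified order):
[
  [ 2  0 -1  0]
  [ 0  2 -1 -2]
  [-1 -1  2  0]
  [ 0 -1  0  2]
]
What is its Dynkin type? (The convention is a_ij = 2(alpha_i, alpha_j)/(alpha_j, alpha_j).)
B4

The matrix has rank 4 with 2's on the diagonal. Reading the off-diagonal entries as Dynkin edges (a single edge where a_ij = a_ji = -1; a double or triple edge where a_ij * a_ji = 2 or 3), the diagram is a chain of 4 nodes with a double edge at one end; the terminal node there is the unique short simple root (B_4). One simple-root ordering that puts it in standard form is (alpha_1, alpha_3, alpha_2, alpha_4). So the algebra is type B_4, i.e. so(9).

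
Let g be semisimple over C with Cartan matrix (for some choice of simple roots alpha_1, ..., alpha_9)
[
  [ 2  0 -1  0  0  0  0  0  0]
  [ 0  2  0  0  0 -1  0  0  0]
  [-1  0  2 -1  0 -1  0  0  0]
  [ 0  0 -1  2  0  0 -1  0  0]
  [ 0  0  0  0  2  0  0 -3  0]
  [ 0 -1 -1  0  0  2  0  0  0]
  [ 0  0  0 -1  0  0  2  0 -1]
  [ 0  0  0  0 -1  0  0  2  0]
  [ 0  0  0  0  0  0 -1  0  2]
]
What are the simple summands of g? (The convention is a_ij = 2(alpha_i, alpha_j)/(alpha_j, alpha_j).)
The diagram associated to this matrix has two connected components: the simple roots {alpha_1, alpha_2, alpha_3, alpha_4, alpha_6, alpha_7, alpha_9} form a chain of 6 nodes with one extra node attached to the third node from one end (E_7), and {alpha_5, alpha_8} form two nodes joined by a triple edge (G_2). A semisimple Lie algebra decomposes uniquely as the direct sum of simple ideals, one per connected component of its Dynkin diagram, so g ≅ E_7 ⊕ G_2 (dimension 133 + 14 = 147).

type E_7 + type G_2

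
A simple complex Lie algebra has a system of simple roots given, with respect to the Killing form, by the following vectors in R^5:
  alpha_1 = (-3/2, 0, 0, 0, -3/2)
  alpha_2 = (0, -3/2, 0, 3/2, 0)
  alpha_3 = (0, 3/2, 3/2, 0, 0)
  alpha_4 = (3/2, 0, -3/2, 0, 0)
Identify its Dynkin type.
A4

Compute the Cartan integers a_ij = 2(alpha_i, alpha_j)/(alpha_j, alpha_j); the resulting 4x4 Cartan matrix is
[[2, 0, 0, -1], [0, 2, -1, 0], [0, -1, 2, -1], [-1, 0, -1, 2]].
All simple roots have the same length, so the diagram is simply laced. The associated Dynkin diagram is a chain of 4 nodes with single edges (A_4), so the type is A_4 (the algebra sl(5)).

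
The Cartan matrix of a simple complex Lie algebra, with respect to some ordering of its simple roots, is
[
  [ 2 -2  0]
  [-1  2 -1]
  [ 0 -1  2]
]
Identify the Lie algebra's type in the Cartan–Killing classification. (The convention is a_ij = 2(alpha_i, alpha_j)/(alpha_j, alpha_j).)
C_3 (sp(6))

The matrix has rank 3 with 2's on the diagonal. Reading the off-diagonal entries as Dynkin edges (a single edge where a_ij = a_ji = -1; a double or triple edge where a_ij * a_ji = 2 or 3), the diagram is a chain of 3 nodes with a double edge at one end; the terminal node there is the unique long simple root (C_3). One simple-root ordering that puts it in standard form is (alpha_3, alpha_2, alpha_1). So the algebra is type C_3, i.e. sp(6).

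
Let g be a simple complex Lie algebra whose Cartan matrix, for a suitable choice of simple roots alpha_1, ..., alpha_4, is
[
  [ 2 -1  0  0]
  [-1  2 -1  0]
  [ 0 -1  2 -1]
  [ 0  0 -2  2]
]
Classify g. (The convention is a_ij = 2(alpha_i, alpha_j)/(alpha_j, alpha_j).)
C_4 (sp(8))

The matrix has rank 4 with 2's on the diagonal. Reading the off-diagonal entries as Dynkin edges (a single edge where a_ij = a_ji = -1; a double or triple edge where a_ij * a_ji = 2 or 3), the diagram is a chain of 4 nodes with a double edge at one end; the terminal node there is the unique long simple root (C_4). One simple-root ordering that puts it in standard form is (alpha_1, alpha_2, alpha_3, alpha_4). So the algebra is type C_4, i.e. sp(8).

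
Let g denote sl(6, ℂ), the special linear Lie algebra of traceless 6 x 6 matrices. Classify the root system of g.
A_5

This is sl(6), which has dimension 6^2 - 1 = 35 and rank 6 - 1 = 5 (a Cartan subalgebra is the diagonal traceless matrices). In the classification of classical Lie algebras, the special linear algebra sl(n+1) has type A_n; here n = 5, so the Dynkin diagram is a chain of 5 nodes with single edges (A_5). Hence the type is A_5.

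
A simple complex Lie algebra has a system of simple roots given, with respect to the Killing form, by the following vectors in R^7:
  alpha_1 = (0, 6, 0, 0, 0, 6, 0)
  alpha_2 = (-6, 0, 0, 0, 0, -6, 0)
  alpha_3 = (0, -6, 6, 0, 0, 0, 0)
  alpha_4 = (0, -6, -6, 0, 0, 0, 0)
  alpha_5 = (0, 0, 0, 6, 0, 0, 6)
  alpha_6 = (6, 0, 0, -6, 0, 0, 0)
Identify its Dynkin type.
D_6 (so(12))

Compute the Cartan integers a_ij = 2(alpha_i, alpha_j)/(alpha_j, alpha_j); the resulting 6x6 Cartan matrix is
[[2, -1, -1, -1, 0, 0], [-1, 2, 0, 0, 0, -1], [-1, 0, 2, 0, 0, 0], [-1, 0, 0, 2, 0, 0], [0, 0, 0, 0, 2, -1], [0, -1, 0, 0, -1, 2]].
All simple roots have the same length, so the diagram is simply laced. The associated Dynkin diagram is a chain of 4 nodes with a fork of two nodes at one end (D_6), so the type is D_6 (the algebra so(12)).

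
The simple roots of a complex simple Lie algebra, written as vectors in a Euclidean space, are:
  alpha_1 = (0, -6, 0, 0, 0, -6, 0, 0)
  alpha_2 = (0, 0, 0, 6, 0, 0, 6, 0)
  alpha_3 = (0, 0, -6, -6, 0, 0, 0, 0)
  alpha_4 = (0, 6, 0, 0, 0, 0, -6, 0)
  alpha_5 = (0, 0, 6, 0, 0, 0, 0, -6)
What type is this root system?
Compute the Cartan integers a_ij = 2(alpha_i, alpha_j)/(alpha_j, alpha_j); the resulting 5x5 Cartan matrix is
[[2, 0, 0, -1, 0], [0, 2, -1, -1, 0], [0, -1, 2, 0, -1], [-1, -1, 0, 2, 0], [0, 0, -1, 0, 2]].
All simple roots have the same length, so the diagram is simply laced. The associated Dynkin diagram is a chain of 5 nodes with single edges (A_5), so the type is A_5 (the algebra sl(6)).

A_5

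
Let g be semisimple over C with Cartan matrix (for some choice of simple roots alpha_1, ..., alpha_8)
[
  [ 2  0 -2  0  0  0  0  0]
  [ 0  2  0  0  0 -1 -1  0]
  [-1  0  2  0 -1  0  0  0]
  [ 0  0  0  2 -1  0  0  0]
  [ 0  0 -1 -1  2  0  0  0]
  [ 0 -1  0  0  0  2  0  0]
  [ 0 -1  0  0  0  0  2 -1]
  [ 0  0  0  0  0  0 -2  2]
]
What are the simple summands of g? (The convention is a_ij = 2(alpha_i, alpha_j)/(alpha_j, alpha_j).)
C4 + C4

The diagram associated to this matrix has two connected components: the simple roots {alpha_2, alpha_6, alpha_7, alpha_8} form a chain of 4 nodes with a double edge at one end; the terminal node there is the unique long simple root (C_4), and {alpha_1, alpha_3, alpha_4, alpha_5} form a chain of 4 nodes with a double edge at one end; the terminal node there is the unique long simple root (C_4). A semisimple Lie algebra decomposes uniquely as the direct sum of simple ideals, one per connected component of its Dynkin diagram, so g ≅ C_4 ⊕ C_4 (dimension 36 + 36 = 72).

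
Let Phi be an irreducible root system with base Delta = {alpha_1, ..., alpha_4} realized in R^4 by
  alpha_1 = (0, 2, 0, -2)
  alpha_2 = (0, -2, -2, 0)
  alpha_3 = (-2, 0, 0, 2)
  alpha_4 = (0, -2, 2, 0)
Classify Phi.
D_4 (so(8))

Compute the Cartan integers a_ij = 2(alpha_i, alpha_j)/(alpha_j, alpha_j); the resulting 4x4 Cartan matrix is
[[2, -1, -1, -1], [-1, 2, 0, 0], [-1, 0, 2, 0], [-1, 0, 0, 2]].
All simple roots have the same length, so the diagram is simply laced. The associated Dynkin diagram is a chain of 2 nodes with a fork of two nodes at one end (D_4), so the type is D_4 (the algebra so(8)).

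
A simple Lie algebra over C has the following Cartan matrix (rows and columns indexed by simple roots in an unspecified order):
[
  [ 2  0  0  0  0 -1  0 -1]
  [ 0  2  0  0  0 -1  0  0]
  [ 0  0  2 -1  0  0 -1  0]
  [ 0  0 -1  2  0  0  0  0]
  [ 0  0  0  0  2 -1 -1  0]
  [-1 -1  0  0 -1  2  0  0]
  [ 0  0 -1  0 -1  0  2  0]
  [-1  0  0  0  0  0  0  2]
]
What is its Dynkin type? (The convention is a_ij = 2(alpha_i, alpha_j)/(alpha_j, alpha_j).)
The matrix has rank 8 with 2's on the diagonal. Reading the off-diagonal entries as Dynkin edges (a single edge where a_ij = a_ji = -1; a double or triple edge where a_ij * a_ji = 2 or 3), the diagram is a chain of 7 nodes with one extra node attached to the third node from one end (E_8). One simple-root ordering that puts it in standard form is (alpha_8, alpha_2, alpha_1, alpha_6, alpha_5, alpha_7, alpha_3, alpha_4). So the algebra is type E_8.

E8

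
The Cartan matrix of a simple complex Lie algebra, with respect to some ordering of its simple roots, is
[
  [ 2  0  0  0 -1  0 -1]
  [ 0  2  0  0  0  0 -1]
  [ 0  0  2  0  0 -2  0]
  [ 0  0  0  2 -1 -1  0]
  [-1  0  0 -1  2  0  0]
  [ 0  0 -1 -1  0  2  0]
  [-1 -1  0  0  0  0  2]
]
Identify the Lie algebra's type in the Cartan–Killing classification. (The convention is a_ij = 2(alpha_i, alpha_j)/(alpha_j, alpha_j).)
C_7 (sp(14))

The matrix has rank 7 with 2's on the diagonal. Reading the off-diagonal entries as Dynkin edges (a single edge where a_ij = a_ji = -1; a double or triple edge where a_ij * a_ji = 2 or 3), the diagram is a chain of 7 nodes with a double edge at one end; the terminal node there is the unique long simple root (C_7). One simple-root ordering that puts it in standard form is (alpha_2, alpha_7, alpha_1, alpha_5, alpha_4, alpha_6, alpha_3). So the algebra is type C_7, i.e. sp(14).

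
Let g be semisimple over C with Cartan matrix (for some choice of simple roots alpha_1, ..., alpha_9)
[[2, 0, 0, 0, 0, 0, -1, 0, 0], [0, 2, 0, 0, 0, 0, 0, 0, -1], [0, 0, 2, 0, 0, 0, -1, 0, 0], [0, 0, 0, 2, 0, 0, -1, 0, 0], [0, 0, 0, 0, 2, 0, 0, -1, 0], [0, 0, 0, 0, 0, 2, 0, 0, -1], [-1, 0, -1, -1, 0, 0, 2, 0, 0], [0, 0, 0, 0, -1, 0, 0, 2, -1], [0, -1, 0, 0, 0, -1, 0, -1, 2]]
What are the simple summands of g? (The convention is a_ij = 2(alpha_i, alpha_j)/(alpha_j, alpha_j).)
The diagram associated to this matrix has two connected components: the simple roots {alpha_1, alpha_3, alpha_4, alpha_7} form a chain of 2 nodes with a fork of two nodes at one end (D_4), and {alpha_2, alpha_5, alpha_6, alpha_8, alpha_9} form a chain of 3 nodes with a fork of two nodes at one end (D_5). A semisimple Lie algebra decomposes uniquely as the direct sum of simple ideals, one per connected component of its Dynkin diagram, so g ≅ D_4 ⊕ D_5 (dimension 28 + 45 = 73).

type D_4 ⊕ type D_5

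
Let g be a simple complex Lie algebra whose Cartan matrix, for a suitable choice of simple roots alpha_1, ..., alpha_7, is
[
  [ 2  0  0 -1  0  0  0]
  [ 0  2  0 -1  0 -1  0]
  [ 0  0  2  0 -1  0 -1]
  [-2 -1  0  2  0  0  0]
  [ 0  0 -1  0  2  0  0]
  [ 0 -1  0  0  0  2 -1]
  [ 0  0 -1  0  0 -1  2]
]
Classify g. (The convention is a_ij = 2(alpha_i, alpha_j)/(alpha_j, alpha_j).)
The matrix has rank 7 with 2's on the diagonal. Reading the off-diagonal entries as Dynkin edges (a single edge where a_ij = a_ji = -1; a double or triple edge where a_ij * a_ji = 2 or 3), the diagram is a chain of 7 nodes with a double edge at one end; the terminal node there is the unique short simple root (B_7). One simple-root ordering that puts it in standard form is (alpha_5, alpha_3, alpha_7, alpha_6, alpha_2, alpha_4, alpha_1). So the algebra is type B_7, i.e. so(15).

type B_7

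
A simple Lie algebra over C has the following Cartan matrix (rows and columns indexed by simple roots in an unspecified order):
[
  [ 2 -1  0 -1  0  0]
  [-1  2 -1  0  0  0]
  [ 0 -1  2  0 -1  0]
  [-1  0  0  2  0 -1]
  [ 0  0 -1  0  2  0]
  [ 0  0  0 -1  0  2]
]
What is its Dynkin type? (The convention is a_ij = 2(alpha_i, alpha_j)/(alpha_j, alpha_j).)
The matrix has rank 6 with 2's on the diagonal. Reading the off-diagonal entries as Dynkin edges (a single edge where a_ij = a_ji = -1; a double or triple edge where a_ij * a_ji = 2 or 3), the diagram is a chain of 6 nodes with single edges (A_6). One simple-root ordering that puts it in standard form is (alpha_5, alpha_3, alpha_2, alpha_1, alpha_4, alpha_6). So the algebra is type A_6, i.e. sl(7).

A6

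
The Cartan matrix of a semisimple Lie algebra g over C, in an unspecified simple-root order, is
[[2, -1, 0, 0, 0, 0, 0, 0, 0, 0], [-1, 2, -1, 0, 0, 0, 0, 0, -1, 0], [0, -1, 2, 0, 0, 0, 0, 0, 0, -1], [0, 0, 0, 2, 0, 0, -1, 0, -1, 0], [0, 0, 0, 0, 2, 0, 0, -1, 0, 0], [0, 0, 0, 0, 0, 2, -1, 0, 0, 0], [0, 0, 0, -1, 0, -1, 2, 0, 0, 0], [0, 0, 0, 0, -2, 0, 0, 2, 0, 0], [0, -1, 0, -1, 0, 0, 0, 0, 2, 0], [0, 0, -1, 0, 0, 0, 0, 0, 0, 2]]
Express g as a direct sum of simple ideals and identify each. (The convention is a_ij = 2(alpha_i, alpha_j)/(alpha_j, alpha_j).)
B_2 (so(5)) ⊕ E_8

The diagram associated to this matrix has two connected components: the simple roots {alpha_5, alpha_8} form a chain of 2 nodes with a double edge at one end; the terminal node there is the unique short simple root (B_2), and {alpha_1, alpha_2, alpha_3, alpha_4, alpha_6, alpha_7, alpha_9, alpha_10} form a chain of 7 nodes with one extra node attached to the third node from one end (E_8). A semisimple Lie algebra decomposes uniquely as the direct sum of simple ideals, one per connected component of its Dynkin diagram, so g ≅ B_2 ⊕ E_8 (dimension 10 + 248 = 258).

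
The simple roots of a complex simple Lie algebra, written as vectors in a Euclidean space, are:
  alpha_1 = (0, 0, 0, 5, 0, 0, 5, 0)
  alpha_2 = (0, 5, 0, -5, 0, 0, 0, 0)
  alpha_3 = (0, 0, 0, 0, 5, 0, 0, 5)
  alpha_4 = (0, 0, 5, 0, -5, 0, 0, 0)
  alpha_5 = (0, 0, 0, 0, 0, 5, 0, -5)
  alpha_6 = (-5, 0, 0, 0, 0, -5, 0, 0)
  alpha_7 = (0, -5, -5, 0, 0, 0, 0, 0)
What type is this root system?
Compute the Cartan integers a_ij = 2(alpha_i, alpha_j)/(alpha_j, alpha_j); the resulting 7x7 Cartan matrix is
[[2, -1, 0, 0, 0, 0, 0], [-1, 2, 0, 0, 0, 0, -1], [0, 0, 2, -1, -1, 0, 0], [0, 0, -1, 2, 0, 0, -1], [0, 0, -1, 0, 2, -1, 0], [0, 0, 0, 0, -1, 2, 0], [0, -1, 0, -1, 0, 0, 2]].
All simple roots have the same length, so the diagram is simply laced. The associated Dynkin diagram is a chain of 7 nodes with single edges (A_7), so the type is A_7 (the algebra sl(8)).

type A_7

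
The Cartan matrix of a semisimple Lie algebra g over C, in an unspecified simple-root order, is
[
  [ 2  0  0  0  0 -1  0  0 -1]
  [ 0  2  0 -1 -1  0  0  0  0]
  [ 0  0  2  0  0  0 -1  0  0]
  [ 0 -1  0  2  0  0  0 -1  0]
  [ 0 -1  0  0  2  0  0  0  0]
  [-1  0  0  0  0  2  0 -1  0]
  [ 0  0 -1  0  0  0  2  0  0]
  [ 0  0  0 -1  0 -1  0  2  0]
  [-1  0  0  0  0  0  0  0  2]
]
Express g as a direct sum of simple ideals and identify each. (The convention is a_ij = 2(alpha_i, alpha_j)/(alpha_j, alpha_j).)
The diagram associated to this matrix has two connected components: the simple roots {alpha_3, alpha_7} form a chain of 2 nodes with single edges (A_2), and {alpha_1, alpha_2, alpha_4, alpha_5, alpha_6, alpha_8, alpha_9} form a chain of 7 nodes with single edges (A_7). A semisimple Lie algebra decomposes uniquely as the direct sum of simple ideals, one per connected component of its Dynkin diagram, so g ≅ A_2 ⊕ A_7 (dimension 8 + 63 = 71).

A_2 + A_7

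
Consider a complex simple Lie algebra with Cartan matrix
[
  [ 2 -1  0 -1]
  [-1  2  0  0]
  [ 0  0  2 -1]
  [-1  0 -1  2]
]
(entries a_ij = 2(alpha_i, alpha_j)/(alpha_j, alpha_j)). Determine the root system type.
The matrix has rank 4 with 2's on the diagonal. Reading the off-diagonal entries as Dynkin edges (a single edge where a_ij = a_ji = -1; a double or triple edge where a_ij * a_ji = 2 or 3), the diagram is a chain of 4 nodes with single edges (A_4). One simple-root ordering that puts it in standard form is (alpha_3, alpha_4, alpha_1, alpha_2). So the algebra is type A_4, i.e. sl(5).

A4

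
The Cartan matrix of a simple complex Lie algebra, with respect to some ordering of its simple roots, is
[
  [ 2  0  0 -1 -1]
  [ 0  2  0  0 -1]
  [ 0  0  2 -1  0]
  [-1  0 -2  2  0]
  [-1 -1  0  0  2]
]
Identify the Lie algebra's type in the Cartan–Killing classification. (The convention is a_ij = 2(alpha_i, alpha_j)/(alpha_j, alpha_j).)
The matrix has rank 5 with 2's on the diagonal. Reading the off-diagonal entries as Dynkin edges (a single edge where a_ij = a_ji = -1; a double or triple edge where a_ij * a_ji = 2 or 3), the diagram is a chain of 5 nodes with a double edge at one end; the terminal node there is the unique short simple root (B_5). One simple-root ordering that puts it in standard form is (alpha_2, alpha_5, alpha_1, alpha_4, alpha_3). So the algebra is type B_5, i.e. so(11).

B_5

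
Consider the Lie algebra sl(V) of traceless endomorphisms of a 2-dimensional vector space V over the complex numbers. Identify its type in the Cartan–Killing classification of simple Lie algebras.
A_1

This is sl(2), which has dimension 2^2 - 1 = 3 and rank 2 - 1 = 1 (a Cartan subalgebra is the diagonal traceless matrices). In the classification of classical Lie algebras, the special linear algebra sl(n+1) has type A_n; here n = 1, so the Dynkin diagram is a chain of 1 nodes with single edges (A_1). Hence the type is A_1.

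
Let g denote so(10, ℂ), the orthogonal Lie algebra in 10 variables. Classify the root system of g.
D_5

This is so(10) with 10 even, which has dimension 10(10-1)/2 = 45 and rank 10/2 = 5. In the classification of classical Lie algebras, the orthogonal algebra so(2n) in an even number of variables has type D_n; here n = 5, so the Dynkin diagram is a chain of 3 nodes with a fork of two nodes at one end (D_5). Hence the type is D_5.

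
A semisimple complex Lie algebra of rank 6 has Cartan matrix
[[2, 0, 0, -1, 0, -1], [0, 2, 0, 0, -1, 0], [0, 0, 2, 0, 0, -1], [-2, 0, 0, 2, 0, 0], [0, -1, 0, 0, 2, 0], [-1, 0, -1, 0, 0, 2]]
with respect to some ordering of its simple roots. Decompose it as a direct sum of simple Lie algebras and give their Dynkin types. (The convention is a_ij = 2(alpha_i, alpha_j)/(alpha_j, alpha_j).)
The diagram associated to this matrix has two connected components: the simple roots {alpha_2, alpha_5} form a chain of 2 nodes with single edges (A_2), and {alpha_1, alpha_3, alpha_4, alpha_6} form a chain of 4 nodes with a double edge at one end; the terminal node there is the unique long simple root (C_4). A semisimple Lie algebra decomposes uniquely as the direct sum of simple ideals, one per connected component of its Dynkin diagram, so g ≅ A_2 ⊕ C_4 (dimension 8 + 36 = 44).

type A_2 ⊕ type C_4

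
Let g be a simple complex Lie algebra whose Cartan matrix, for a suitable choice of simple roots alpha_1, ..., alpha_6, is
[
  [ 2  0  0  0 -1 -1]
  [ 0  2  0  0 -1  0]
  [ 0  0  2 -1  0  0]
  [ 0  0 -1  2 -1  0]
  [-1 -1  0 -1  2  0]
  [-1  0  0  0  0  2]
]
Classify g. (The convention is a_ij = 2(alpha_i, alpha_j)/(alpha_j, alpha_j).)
The matrix has rank 6 with 2's on the diagonal. Reading the off-diagonal entries as Dynkin edges (a single edge where a_ij = a_ji = -1; a double or triple edge where a_ij * a_ji = 2 or 3), the diagram is a chain of 5 nodes with one extra node attached to the third node from one end (E_6). One simple-root ordering that puts it in standard form is (alpha_3, alpha_2, alpha_4, alpha_5, alpha_1, alpha_6). So the algebra is type E_6.

E6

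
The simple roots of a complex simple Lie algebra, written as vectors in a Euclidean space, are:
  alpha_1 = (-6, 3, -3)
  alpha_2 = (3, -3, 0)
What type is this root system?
type G_2

Compute the Cartan integers a_ij = 2(alpha_i, alpha_j)/(alpha_j, alpha_j); the resulting 2x2 Cartan matrix is
[[2, -3], [-1, 2]].
The roots have two lengths (squared-length ratio 3:1); the short ones are alpha_{2}. The associated Dynkin diagram is two nodes joined by a triple edge (G_2), so the type is G_2.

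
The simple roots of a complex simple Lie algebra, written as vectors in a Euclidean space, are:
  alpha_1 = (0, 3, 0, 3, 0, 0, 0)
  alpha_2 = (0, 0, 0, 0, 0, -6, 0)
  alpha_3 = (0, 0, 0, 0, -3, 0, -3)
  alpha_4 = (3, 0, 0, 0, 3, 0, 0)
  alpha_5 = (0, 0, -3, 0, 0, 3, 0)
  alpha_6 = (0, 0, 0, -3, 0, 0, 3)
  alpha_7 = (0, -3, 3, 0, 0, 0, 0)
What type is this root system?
C_7

Compute the Cartan integers a_ij = 2(alpha_i, alpha_j)/(alpha_j, alpha_j); the resulting 7x7 Cartan matrix is
[[2, 0, 0, 0, 0, -1, -1], [0, 2, 0, 0, -2, 0, 0], [0, 0, 2, -1, 0, -1, 0], [0, 0, -1, 2, 0, 0, 0], [0, -1, 0, 0, 2, 0, -1], [-1, 0, -1, 0, 0, 2, 0], [-1, 0, 0, 0, -1, 0, 2]].
The roots have two lengths (squared-length ratio 2:1); the short ones are alpha_{1,3,4,5,6,7}. The associated Dynkin diagram is a chain of 7 nodes with a double edge at one end; the terminal node there is the unique long simple root (C_7), so the type is C_7 (the algebra sp(14)).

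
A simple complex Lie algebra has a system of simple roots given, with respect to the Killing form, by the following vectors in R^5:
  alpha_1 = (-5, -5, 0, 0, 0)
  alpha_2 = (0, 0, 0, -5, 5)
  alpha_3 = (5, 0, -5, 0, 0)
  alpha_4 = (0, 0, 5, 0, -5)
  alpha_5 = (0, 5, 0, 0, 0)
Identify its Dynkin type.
B5

Compute the Cartan integers a_ij = 2(alpha_i, alpha_j)/(alpha_j, alpha_j); the resulting 5x5 Cartan matrix is
[[2, 0, -1, 0, -2], [0, 2, 0, -1, 0], [-1, 0, 2, -1, 0], [0, -1, -1, 2, 0], [-1, 0, 0, 0, 2]].
The roots have two lengths (squared-length ratio 2:1); the short ones are alpha_{5}. The associated Dynkin diagram is a chain of 5 nodes with a double edge at one end; the terminal node there is the unique short simple root (B_5), so the type is B_5 (the algebra so(11)).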